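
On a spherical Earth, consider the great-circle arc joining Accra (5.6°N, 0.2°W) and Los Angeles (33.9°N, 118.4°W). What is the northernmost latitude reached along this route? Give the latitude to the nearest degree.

The great circle lies in the plane with unit normal n̂ = (p₁ × p₂)/|p₁ × p₂|.
Here n̂_z ≈ -0.773; the vertex latitude is φ_max = arccos|n̂_z| ≈ 39.4°.
Check via Clairaut: cos φ_max = |cos φ₁| · sin C = cos(5.6°)·sin(51.0°) ≈ 0.773, again giving ≈ 39.4°.

≈ 39°N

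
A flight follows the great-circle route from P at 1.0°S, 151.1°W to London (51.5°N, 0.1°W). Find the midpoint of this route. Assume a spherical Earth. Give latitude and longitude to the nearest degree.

≈ 54°N, 118°W

From cos δ = sin φ₁ sin φ₂ + cos φ₁ cos φ₂ cos Δλ, the central angle is δ ≈ 2.163 rad (123.9°).
Interpolate at f = 1/2 with slerp weights a = sin((1−f)δ)/sin δ ≈ 1.064, b = sin(fδ)/sin δ ≈ 1.064.
p = a·p₁ + b·p₂ ≈ (-0.269, -0.515, 0.814); φ = arcsin(p_z) ≈ 54.47°, λ = atan2(p_y, p_x) ≈ -117.57°.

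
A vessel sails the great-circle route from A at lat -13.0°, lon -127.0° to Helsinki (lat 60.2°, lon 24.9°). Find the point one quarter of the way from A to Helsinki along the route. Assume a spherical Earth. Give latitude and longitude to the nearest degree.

Write both endpoints as unit vectors p₁, p₂ with components (cos φ cos λ, cos φ sin λ, sin φ).
The central angle between the endpoints is δ = arccos(p₁·p₂) ≈ 2.243 rad (128.5°).
Interpolate at f = 1/4 with slerp weights a = sin((1−f)δ)/sin δ ≈ 1.270, b = sin(fδ)/sin δ ≈ 0.679.
p = a·p₁ + b·p₂ ≈ (-0.438, -0.846, 0.304); φ = arcsin(p_z) ≈ 17.69°, λ = atan2(p_y, p_x) ≈ -117.39°.

≈ lat 18°, lon -117°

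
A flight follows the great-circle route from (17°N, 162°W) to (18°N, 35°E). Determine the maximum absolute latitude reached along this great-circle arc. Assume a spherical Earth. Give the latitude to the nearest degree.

The great circle lies in the plane with unit normal n̂ = (p₁ × p₂)/|p₁ × p₂|.
Here n̂_z ≈ -0.424; the vertex latitude is φ_max = arccos|n̂_z| ≈ 64.9°.
Check via Clairaut: cos φ_max = |cos φ₁| · sin C = cos(17.0°)·sin(26.3°) ≈ 0.424, again giving ≈ 64.9°.

≈ 65°N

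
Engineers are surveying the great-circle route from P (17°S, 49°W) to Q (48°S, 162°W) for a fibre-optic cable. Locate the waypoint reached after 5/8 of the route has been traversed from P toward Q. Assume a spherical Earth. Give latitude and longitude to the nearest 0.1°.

The haversine formula gives a central angle δ ≈ 1.604 rad (91.9°) between the endpoints.
Interpolate at f = 5/8 with slerp weights a = sin((1−f)δ)/sin δ ≈ 0.566, b = sin(fδ)/sin δ ≈ 0.843.
p = a·p₁ + b·p₂ ≈ (-0.181, -0.583, -0.792); φ = arcsin(p_z) ≈ -52.38°, λ = atan2(p_y, p_x) ≈ -107.29°.

≈ (52.4°S, 107.3°W)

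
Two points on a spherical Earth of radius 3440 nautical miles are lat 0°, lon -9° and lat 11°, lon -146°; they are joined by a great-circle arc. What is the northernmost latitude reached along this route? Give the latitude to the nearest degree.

≈ 16°

The great circle lies in the plane with unit normal n̂ = (p₁ × p₂)/|p₁ × p₂|.
Here n̂_z ≈ -0.962; the vertex latitude is φ_max = arccos|n̂_z| ≈ 15.9°.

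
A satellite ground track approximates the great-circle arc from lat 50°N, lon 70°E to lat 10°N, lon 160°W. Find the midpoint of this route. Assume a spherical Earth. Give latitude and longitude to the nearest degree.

≈ lat 51°N, lon 159°E

Convert each endpoint to a unit vector on the sphere (x = cos φ cos λ, y = cos φ sin λ, z = sin φ).
The central angle between the endpoints is δ = arccos(p₁·p₂) ≈ 1.848 rad (105.9°).
Interpolate at f = 1/2 with slerp weights a = sin((1−f)δ)/sin δ ≈ 0.830, b = sin(fδ)/sin δ ≈ 0.830.
p = a·p₁ + b·p₂ ≈ (-0.585, 0.222, 0.780); φ = arcsin(p_z) ≈ 51.24°, λ = atan2(p_y, p_x) ≈ 159.26°.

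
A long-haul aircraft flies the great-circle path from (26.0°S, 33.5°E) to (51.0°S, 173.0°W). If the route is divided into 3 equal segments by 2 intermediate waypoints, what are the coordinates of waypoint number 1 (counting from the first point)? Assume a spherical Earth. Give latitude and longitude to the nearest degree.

≈ (57°S, 50°E)

Write both endpoints as unit vectors p₁, p₂ with components (cos φ cos λ, cos φ sin λ, sin φ).
The central angle between the endpoints is δ = arccos(p₁·p₂) ≈ 1.737 rad (99.5°).
Interpolate at f = 1/3 with slerp weights a = sin((1−f)δ)/sin δ ≈ 0.929, b = sin(fδ)/sin δ ≈ 0.555.
p = a·p₁ + b·p₂ ≈ (0.350, 0.418, -0.838); φ = arcsin(p_z) ≈ -56.97°, λ = atan2(p_y, p_x) ≈ 50.11°.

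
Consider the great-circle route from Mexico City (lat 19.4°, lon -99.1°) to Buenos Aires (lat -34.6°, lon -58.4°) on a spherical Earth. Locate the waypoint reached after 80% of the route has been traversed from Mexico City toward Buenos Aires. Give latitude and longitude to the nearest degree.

≈ lat -24°, lon -68°

Convert each endpoint to a unit vector on the sphere (x = cos φ cos λ, y = cos φ sin λ, z = sin φ).
The central angle between the endpoints is δ = arccos(p₁·p₂) ≈ 1.159 rad (66.4°).
Interpolate at f = 0.80 with slerp weights a = sin((1−f)δ)/sin δ ≈ 0.251, b = sin(fδ)/sin δ ≈ 0.873.
p = a·p₁ + b·p₂ ≈ (0.339, -0.846, -0.412); φ = arcsin(p_z) ≈ -24.36°, λ = atan2(p_y, p_x) ≈ -68.15°.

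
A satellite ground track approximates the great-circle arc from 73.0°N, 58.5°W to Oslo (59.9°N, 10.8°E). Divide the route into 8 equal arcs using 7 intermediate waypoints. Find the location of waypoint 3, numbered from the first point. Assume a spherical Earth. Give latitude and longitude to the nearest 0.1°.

From cos δ = sin φ₁ sin φ₂ + cos φ₁ cos φ₂ cos Δλ, the central angle is δ ≈ 0.497 rad (28.5°).
Interpolate at f = 3/8 with slerp weights a = sin((1−f)δ)/sin δ ≈ 0.641, b = sin(fδ)/sin δ ≈ 0.389.
p = a·p₁ + b·p₂ ≈ (0.289, -0.123, 0.949); φ = arcsin(p_z) ≈ 71.67°, λ = atan2(p_y, p_x) ≈ -23.08°.

≈ 71.7°N, 23.1°W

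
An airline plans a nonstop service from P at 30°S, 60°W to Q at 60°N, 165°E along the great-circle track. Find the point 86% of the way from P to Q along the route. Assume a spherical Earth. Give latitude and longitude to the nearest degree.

≈ 62°N, 155°W

Write both endpoints as unit vectors p₁, p₂ with components (cos φ cos λ, cos φ sin λ, sin φ).
The central angle between the endpoints is δ = arccos(p₁·p₂) ≈ 2.403 rad (137.7°).
Interpolate at f = 0.86 with slerp weights a = sin((1−f)δ)/sin δ ≈ 0.490, b = sin(fδ)/sin δ ≈ 1.306.
p = a·p₁ + b·p₂ ≈ (-0.419, -0.199, 0.886); φ = arcsin(p_z) ≈ 62.40°, λ = atan2(p_y, p_x) ≈ -154.63°.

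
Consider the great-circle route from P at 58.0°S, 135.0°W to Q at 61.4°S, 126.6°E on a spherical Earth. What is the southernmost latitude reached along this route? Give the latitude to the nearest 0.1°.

≈ 69.2°S

The great circle lies in the plane with unit normal n̂ = (p₁ × p₂)/|p₁ × p₂|.
Here n̂_z ≈ -0.355; the vertex latitude is φ_max = arccos|n̂_z| ≈ 69.2°.
Check via Clairaut: cos φ_max = |cos φ₁| · sin C = cos(58.0°)·sin(137.9°) ≈ 0.355, again giving ≈ 69.2°.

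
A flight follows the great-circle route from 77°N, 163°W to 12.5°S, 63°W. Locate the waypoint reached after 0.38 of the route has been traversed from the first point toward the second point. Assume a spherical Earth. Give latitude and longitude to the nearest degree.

Convert each endpoint to a unit vector on the sphere (x = cos φ cos λ, y = cos φ sin λ, z = sin φ).
The central angle between the endpoints is δ = arccos(p₁·p₂) ≈ 1.822 rad (104.4°).
Interpolate at f = 0.38 with slerp weights a = sin((1−f)δ)/sin δ ≈ 0.934, b = sin(fδ)/sin δ ≈ 0.659.
p = a·p₁ + b·p₂ ≈ (0.091, -0.635, 0.767); φ = arcsin(p_z) ≈ 50.10°, λ = atan2(p_y, p_x) ≈ -81.81°.

≈ 50°N, 82°W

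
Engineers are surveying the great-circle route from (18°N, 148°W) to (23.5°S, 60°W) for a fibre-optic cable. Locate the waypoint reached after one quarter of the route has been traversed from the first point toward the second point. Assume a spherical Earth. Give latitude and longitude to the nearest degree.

≈ (8°N, 126°W)

Convert each endpoint to a unit vector on the sphere (x = cos φ cos λ, y = cos φ sin λ, z = sin φ).
The central angle between the endpoints is δ = arccos(p₁·p₂) ≈ 1.664 rad (95.3°).
Interpolate at f = 1/4 with slerp weights a = sin((1−f)δ)/sin δ ≈ 0.952, b = sin(fδ)/sin δ ≈ 0.406.
p = a·p₁ + b·p₂ ≈ (-0.582, -0.802, 0.132); φ = arcsin(p_z) ≈ 7.61°, λ = atan2(p_y, p_x) ≈ -125.96°.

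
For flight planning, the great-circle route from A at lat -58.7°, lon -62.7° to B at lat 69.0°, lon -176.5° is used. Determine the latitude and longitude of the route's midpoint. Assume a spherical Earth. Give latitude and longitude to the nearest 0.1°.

≈ lat 9.0°, lon -103.9°

Write both endpoints as unit vectors p₁, p₂ with components (cos φ cos λ, cos φ sin λ, sin φ).
The central angle between the endpoints is δ = arccos(p₁·p₂) ≈ 2.632 rad (150.8°).
Interpolate at f = 1/2 with slerp weights a = sin((1−f)δ)/sin δ ≈ 1.983, b = sin(fδ)/sin δ ≈ 1.983.
p = a·p₁ + b·p₂ ≈ (-0.237, -0.959, 0.157); φ = arcsin(p_z) ≈ 9.03°, λ = atan2(p_y, p_x) ≈ -103.87°.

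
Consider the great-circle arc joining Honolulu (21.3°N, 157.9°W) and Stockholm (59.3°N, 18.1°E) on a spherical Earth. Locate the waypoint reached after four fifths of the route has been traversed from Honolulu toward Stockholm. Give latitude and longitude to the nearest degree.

From cos δ = sin φ₁ sin φ₂ + cos φ₁ cos φ₂ cos Δλ, the central angle is δ ≈ 1.734 rad (99.3°).
Interpolate at f = 4/5 with slerp weights a = sin((1−f)δ)/sin δ ≈ 0.344, b = sin(fδ)/sin δ ≈ 0.996.
p = a·p₁ + b·p₂ ≈ (0.186, 0.037, 0.982); φ = arcsin(p_z) ≈ 79.05°, λ = atan2(p_y, p_x) ≈ 11.33°.

≈ 79°N, 11°E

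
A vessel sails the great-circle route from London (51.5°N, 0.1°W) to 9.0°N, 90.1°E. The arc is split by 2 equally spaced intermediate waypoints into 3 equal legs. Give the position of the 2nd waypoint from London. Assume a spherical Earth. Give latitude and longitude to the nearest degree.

≈ 30°N, 70°E

The haversine formula gives a central angle δ ≈ 1.450 rad (83.1°) between the endpoints.
Interpolate at f = 2/3 with slerp weights a = sin((1−f)δ)/sin δ ≈ 0.468, b = sin(fδ)/sin δ ≈ 0.829.
p = a·p₁ + b·p₂ ≈ (0.290, 0.818, 0.496); φ = arcsin(p_z) ≈ 29.74°, λ = atan2(p_y, p_x) ≈ 70.49°.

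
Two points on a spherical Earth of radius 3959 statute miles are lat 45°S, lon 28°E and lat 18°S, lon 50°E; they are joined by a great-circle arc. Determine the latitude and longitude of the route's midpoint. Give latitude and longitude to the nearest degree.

Write both endpoints as unit vectors p₁, p₂ with components (cos φ cos λ, cos φ sin λ, sin φ).
The central angle between the endpoints is δ = arccos(p₁·p₂) ≈ 0.570 rad (32.6°).
Interpolate at f = 1/2 with slerp weights a = sin((1−f)δ)/sin δ ≈ 0.521, b = sin(fδ)/sin δ ≈ 0.521.
p = a·p₁ + b·p₂ ≈ (0.644, 0.553, -0.529); φ = arcsin(p_z) ≈ -31.96°, λ = atan2(p_y, p_x) ≈ 40.64°.

≈ lat 32°S, lon 41°E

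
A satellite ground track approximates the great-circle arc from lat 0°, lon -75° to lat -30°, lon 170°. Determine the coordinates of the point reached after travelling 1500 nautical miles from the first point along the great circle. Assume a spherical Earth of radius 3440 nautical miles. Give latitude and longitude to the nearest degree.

≈ lat -13°, lon -96°

Convert each endpoint to a unit vector on the sphere (x = cos φ cos λ, y = cos φ sin λ, z = sin φ).
The central angle between the endpoints is δ = arccos(p₁·p₂) ≈ 1.946 rad (111.5°). The total great-circle distance is δ·R ≈ 1.946 × 3440 ≈ 6693 nmi, so the target fraction is f = 1500/6693 ≈ 0.224.
Interpolate at f ≈ 0.224 with slerp weights a = sin((1−f)δ)/sin δ ≈ 1.073, b = sin(fδ)/sin δ ≈ 0.454.
p = a·p₁ + b·p₂ ≈ (-0.109, -0.968, -0.227); φ = arcsin(p_z) ≈ -13.12°, λ = atan2(p_y, p_x) ≈ -96.45°.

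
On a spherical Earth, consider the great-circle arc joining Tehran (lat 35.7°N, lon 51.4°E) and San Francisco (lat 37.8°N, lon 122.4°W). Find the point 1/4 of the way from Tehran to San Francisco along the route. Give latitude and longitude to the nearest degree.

Convert each endpoint to a unit vector on the sphere (x = cos φ cos λ, y = cos φ sin λ, z = sin φ).
The central angle between the endpoints is δ = arccos(p₁·p₂) ≈ 1.855 rad (106.3°).
Interpolate at f = 1/4 with slerp weights a = sin((1−f)δ)/sin δ ≈ 1.025, b = sin(fδ)/sin δ ≈ 0.466.
p = a·p₁ + b·p₂ ≈ (0.322, 0.340, 0.884); φ = arcsin(p_z) ≈ 62.09°, λ = atan2(p_y, p_x) ≈ 46.53°.

≈ lat 62°N, lon 47°E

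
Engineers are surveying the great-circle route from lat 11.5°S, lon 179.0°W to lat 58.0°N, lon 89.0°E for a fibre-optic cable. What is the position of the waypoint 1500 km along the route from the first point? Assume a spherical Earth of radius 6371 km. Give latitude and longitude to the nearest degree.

≈ lat 0°N, lon 174°E

Convert each endpoint to a unit vector on the sphere (x = cos φ cos λ, y = cos φ sin λ, z = sin φ).
The central angle between the endpoints is δ = arccos(p₁·p₂) ≈ 1.759 rad (100.8°). The total great-circle distance is δ·R ≈ 1.759 × 6371 ≈ 11207 km, so the target fraction is f = 1500/11207 ≈ 0.134.
Interpolate at f ≈ 0.134 with slerp weights a = sin((1−f)δ)/sin δ ≈ 1.017, b = sin(fδ)/sin δ ≈ 0.237.
p = a·p₁ + b·p₂ ≈ (-0.994, 0.108, -0.001); φ = arcsin(p_z) ≈ -0.08°, λ = atan2(p_y, p_x) ≈ 173.78°.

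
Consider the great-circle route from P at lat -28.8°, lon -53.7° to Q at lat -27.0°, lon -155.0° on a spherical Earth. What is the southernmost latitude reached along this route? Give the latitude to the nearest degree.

The great circle lies in the plane with unit normal n̂ = (p₁ × p₂)/|p₁ × p₂|.
Here n̂_z ≈ -0.767; the vertex latitude is φ_max = arccos|n̂_z| ≈ 39.9°.
Check via Clairaut: cos φ_max = |cos φ₁| · sin C = cos(28.8°)·sin(118.9°) ≈ 0.767, again giving ≈ 39.9°.

≈ -40°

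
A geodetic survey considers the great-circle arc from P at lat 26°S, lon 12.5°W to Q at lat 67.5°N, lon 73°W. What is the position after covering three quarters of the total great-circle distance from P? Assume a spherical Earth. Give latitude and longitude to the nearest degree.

Convert each endpoint to a unit vector on the sphere (x = cos φ cos λ, y = cos φ sin λ, z = sin φ).
The central angle between the endpoints is δ = arccos(p₁·p₂) ≈ 1.809 rad (103.6°).
Interpolate at f = 3/4 with slerp weights a = sin((1−f)δ)/sin δ ≈ 0.450, b = sin(fδ)/sin δ ≈ 1.005.
p = a·p₁ + b·p₂ ≈ (0.507, -0.455, 0.732); φ = arcsin(p_z) ≈ 47.04°, λ = atan2(p_y, p_x) ≈ -41.93°.

≈ lat 47°N, lon 42°W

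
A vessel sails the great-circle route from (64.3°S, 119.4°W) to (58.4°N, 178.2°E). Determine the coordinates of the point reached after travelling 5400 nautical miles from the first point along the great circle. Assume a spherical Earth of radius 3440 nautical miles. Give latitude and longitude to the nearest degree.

≈ (20°N, 161°W)

Write both endpoints as unit vectors p₁, p₂ with components (cos φ cos λ, cos φ sin λ, sin φ).
The central angle between the endpoints is δ = arccos(p₁·p₂) ≈ 2.295 rad (131.5°). The total great-circle distance is δ·R ≈ 2.295 × 3440 ≈ 7893 nmi, so the target fraction is f = 5400/7893 ≈ 0.684.
Interpolate at f ≈ 0.684 with slerp weights a = sin((1−f)δ)/sin δ ≈ 0.885, b = sin(fδ)/sin δ ≈ 1.335.
p = a·p₁ + b·p₂ ≈ (-0.887, -0.312, 0.339); φ = arcsin(p_z) ≈ 19.84°, λ = atan2(p_y, p_x) ≈ -160.61°.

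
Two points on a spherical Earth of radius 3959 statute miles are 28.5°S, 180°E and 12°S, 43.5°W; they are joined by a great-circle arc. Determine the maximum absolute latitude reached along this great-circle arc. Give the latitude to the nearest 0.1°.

≈ 46.0°S

The great circle lies in the plane with unit normal n̂ = (p₁ × p₂)/|p₁ × p₂|.
Here n̂_z ≈ +0.695; the vertex latitude is φ_max = arccos|n̂_z| ≈ 46.0°.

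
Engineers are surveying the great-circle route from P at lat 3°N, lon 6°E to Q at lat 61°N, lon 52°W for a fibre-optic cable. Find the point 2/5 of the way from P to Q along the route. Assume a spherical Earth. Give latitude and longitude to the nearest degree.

≈ lat 29°N, lon 8°W

Convert each endpoint to a unit vector on the sphere (x = cos φ cos λ, y = cos φ sin λ, z = sin φ).
The central angle between the endpoints is δ = arccos(p₁·p₂) ≈ 1.264 rad (72.4°).
Interpolate at f = 2/5 with slerp weights a = sin((1−f)δ)/sin δ ≈ 0.721, b = sin(fδ)/sin δ ≈ 0.508.
p = a·p₁ + b·p₂ ≈ (0.868, -0.119, 0.482); φ = arcsin(p_z) ≈ 28.82°, λ = atan2(p_y, p_x) ≈ -7.79°.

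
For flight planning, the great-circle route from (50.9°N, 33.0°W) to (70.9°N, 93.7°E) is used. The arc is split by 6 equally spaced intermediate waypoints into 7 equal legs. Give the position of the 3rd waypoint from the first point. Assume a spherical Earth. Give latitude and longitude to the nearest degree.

Write both endpoints as unit vectors p₁, p₂ with components (cos φ cos λ, cos φ sin λ, sin φ).
The central angle between the endpoints is δ = arccos(p₁·p₂) ≈ 0.915 rad (52.4°).
Interpolate at f = 3/7 with slerp weights a = sin((1−f)δ)/sin δ ≈ 0.630, b = sin(fδ)/sin δ ≈ 0.482.
p = a·p₁ + b·p₂ ≈ (0.323, -0.059, 0.945); φ = arcsin(p_z) ≈ 70.83°, λ = atan2(p_y, p_x) ≈ -10.34°.

≈ (71°N, 10°W)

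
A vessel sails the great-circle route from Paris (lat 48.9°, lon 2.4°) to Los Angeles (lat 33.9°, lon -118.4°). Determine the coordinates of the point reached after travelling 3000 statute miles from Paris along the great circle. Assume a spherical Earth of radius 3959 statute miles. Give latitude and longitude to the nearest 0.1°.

≈ lat 59.4°, lon -74.2°

Write both endpoints as unit vectors p₁, p₂ with components (cos φ cos λ, cos φ sin λ, sin φ).
The central angle between the endpoints is δ = arccos(p₁·p₂) ≈ 1.429 rad (81.9°). The total great-circle distance is δ·R ≈ 1.429 × 3959 ≈ 5659 mi, so the target fraction is f = 3000/5659 ≈ 0.530.
Interpolate at f ≈ 0.530 with slerp weights a = sin((1−f)δ)/sin δ ≈ 0.629, b = sin(fδ)/sin δ ≈ 0.694.
p = a·p₁ + b·p₂ ≈ (0.139, -0.490, 0.861); φ = arcsin(p_z) ≈ 59.41°, λ = atan2(p_y, p_x) ≈ -74.17°.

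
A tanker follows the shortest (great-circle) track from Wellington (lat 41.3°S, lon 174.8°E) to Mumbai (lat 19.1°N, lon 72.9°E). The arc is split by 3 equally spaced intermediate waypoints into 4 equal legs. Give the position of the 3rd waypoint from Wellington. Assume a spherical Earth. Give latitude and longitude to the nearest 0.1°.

Convert each endpoint to a unit vector on the sphere (x = cos φ cos λ, y = cos φ sin λ, z = sin φ).
The central angle between the endpoints is δ = arccos(p₁·p₂) ≈ 1.942 rad (111.2°).
Interpolate at f = 3/4 with slerp weights a = sin((1−f)δ)/sin δ ≈ 0.501, b = sin(fδ)/sin δ ≈ 1.066.
p = a·p₁ + b·p₂ ≈ (-0.078, 0.997, 0.018); φ = arcsin(p_z) ≈ 1.05°, λ = atan2(p_y, p_x) ≈ 94.50°.

≈ lat 1.1°N, lon 94.5°E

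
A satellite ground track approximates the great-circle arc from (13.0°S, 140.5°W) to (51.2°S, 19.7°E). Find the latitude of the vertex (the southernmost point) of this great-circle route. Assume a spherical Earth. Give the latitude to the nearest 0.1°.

≈ 77.0°S

The great circle lies in the plane with unit normal n̂ = (p₁ × p₂)/|p₁ × p₂|.
Here n̂_z ≈ +0.226; the vertex latitude is φ_max = arccos|n̂_z| ≈ 77.0°.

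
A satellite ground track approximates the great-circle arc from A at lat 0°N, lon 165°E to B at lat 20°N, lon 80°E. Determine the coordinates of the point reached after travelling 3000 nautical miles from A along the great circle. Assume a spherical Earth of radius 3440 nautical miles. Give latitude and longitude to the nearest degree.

≈ lat 15°N, lon 117°E

Write both endpoints as unit vectors p₁, p₂ with components (cos φ cos λ, cos φ sin λ, sin φ).
The central angle between the endpoints is δ = arccos(p₁·p₂) ≈ 1.489 rad (85.3°). The total great-circle distance is δ·R ≈ 1.489 × 3440 ≈ 5121 nmi, so the target fraction is f = 3000/5121 ≈ 0.586.
Interpolate at f ≈ 0.586 with slerp weights a = sin((1−f)δ)/sin δ ≈ 0.580, b = sin(fδ)/sin δ ≈ 0.768.
p = a·p₁ + b·p₂ ≈ (-0.435, 0.861, 0.263); φ = arcsin(p_z) ≈ 15.23°, λ = atan2(p_y, p_x) ≈ 116.81°.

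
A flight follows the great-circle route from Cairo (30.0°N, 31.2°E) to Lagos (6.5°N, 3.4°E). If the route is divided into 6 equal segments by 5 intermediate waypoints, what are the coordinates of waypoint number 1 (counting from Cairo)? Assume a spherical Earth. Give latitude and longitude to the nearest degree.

Write both endpoints as unit vectors p₁, p₂ with components (cos φ cos λ, cos φ sin λ, sin φ).
The central angle between the endpoints is δ = arccos(p₁·p₂) ≈ 0.613 rad (35.1°).
Interpolate at f = 1/6 with slerp weights a = sin((1−f)δ)/sin δ ≈ 0.850, b = sin(fδ)/sin δ ≈ 0.177.
p = a·p₁ + b·p₂ ≈ (0.805, 0.392, 0.445); φ = arcsin(p_z) ≈ 26.42°, λ = atan2(p_y, p_x) ≈ 25.94°.

≈ 26°N, 26°E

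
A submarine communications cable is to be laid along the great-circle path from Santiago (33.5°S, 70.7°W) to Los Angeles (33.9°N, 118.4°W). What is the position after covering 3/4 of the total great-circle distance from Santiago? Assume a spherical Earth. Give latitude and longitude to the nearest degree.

From cos δ = sin φ₁ sin φ₂ + cos φ₁ cos φ₂ cos Δλ, the central angle is δ ≈ 1.412 rad (80.9°).
Interpolate at f = 3/4 with slerp weights a = sin((1−f)δ)/sin δ ≈ 0.350, b = sin(fδ)/sin δ ≈ 0.883.
p = a·p₁ + b·p₂ ≈ (-0.252, -0.920, 0.299); φ = arcsin(p_z) ≈ 17.41°, λ = atan2(p_y, p_x) ≈ -105.32°.

≈ 17°N, 105°W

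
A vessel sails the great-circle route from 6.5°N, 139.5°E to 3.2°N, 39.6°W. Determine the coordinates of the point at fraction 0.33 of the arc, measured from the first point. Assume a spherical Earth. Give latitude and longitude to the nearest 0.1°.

≈ 62.2°N, 130.0°E

The haversine formula gives a central angle δ ≈ 2.972 rad (170.3°) between the endpoints.
Interpolate at f = 0.33 with slerp weights a = sin((1−f)δ)/sin δ ≈ 5.396, b = sin(fδ)/sin δ ≈ 4.910.
p = a·p₁ + b·p₂ ≈ (-0.299, 0.357, 0.885); φ = arcsin(p_z) ≈ 62.24°, λ = atan2(p_y, p_x) ≈ 129.98°.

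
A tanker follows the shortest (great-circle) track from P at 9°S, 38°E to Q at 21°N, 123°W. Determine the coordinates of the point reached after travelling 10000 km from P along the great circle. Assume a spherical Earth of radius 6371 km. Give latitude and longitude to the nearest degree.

≈ 35°N, 46°W

Write both endpoints as unit vectors p₁, p₂ with components (cos φ cos λ, cos φ sin λ, sin φ).
The central angle between the endpoints is δ = arccos(p₁·p₂) ≈ 2.760 rad (158.1°). The total great-circle distance is δ·R ≈ 2.760 × 6371 ≈ 17581 km, so the target fraction is f = 10000/17581 ≈ 0.569.
Interpolate at f ≈ 0.569 with slerp weights a = sin((1−f)δ)/sin δ ≈ 2.490, b = sin(fδ)/sin δ ≈ 2.682.
p = a·p₁ + b·p₂ ≈ (0.574, -0.586, 0.572); φ = arcsin(p_z) ≈ 34.87°, λ = atan2(p_y, p_x) ≈ -45.58°.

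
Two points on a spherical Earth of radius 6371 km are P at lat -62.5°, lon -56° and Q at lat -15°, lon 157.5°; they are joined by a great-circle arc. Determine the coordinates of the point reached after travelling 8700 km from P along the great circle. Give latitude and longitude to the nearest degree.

≈ lat -34°, lon 164°

From cos δ = sin φ₁ sin φ₂ + cos φ₁ cos φ₂ cos Δλ, the central angle is δ ≈ 1.714 rad (98.2°). The total great-circle distance is δ·R ≈ 1.714 × 6371 ≈ 10918 km, so the target fraction is f = 8700/10918 ≈ 0.797.
Interpolate at f ≈ 0.797 with slerp weights a = sin((1−f)δ)/sin δ ≈ 0.345, b = sin(fδ)/sin δ ≈ 0.989.
p = a·p₁ + b·p₂ ≈ (-0.794, 0.234, -0.562); φ = arcsin(p_z) ≈ -34.17°, λ = atan2(p_y, p_x) ≈ 163.59°.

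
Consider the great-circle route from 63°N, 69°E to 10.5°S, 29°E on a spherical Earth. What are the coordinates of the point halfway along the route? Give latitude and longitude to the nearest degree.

Write both endpoints as unit vectors p₁, p₂ with components (cos φ cos λ, cos φ sin λ, sin φ).
The central angle between the endpoints is δ = arccos(p₁·p₂) ≈ 1.390 rad (79.7°).
Interpolate at f = 1/2 with slerp weights a = sin((1−f)δ)/sin δ ≈ 0.651, b = sin(fδ)/sin δ ≈ 0.651.
p = a·p₁ + b·p₂ ≈ (0.666, 0.586, 0.461); φ = arcsin(p_z) ≈ 27.48°, λ = atan2(p_y, p_x) ≈ 41.37°.

≈ 27°N, 41°E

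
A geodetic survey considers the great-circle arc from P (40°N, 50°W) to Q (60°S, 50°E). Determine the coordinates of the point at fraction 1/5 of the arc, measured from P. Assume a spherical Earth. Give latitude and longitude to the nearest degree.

≈ (19°N, 33°W)

Write both endpoints as unit vectors p₁, p₂ with components (cos φ cos λ, cos φ sin λ, sin φ).
The central angle between the endpoints is δ = arccos(p₁·p₂) ≈ 2.244 rad (128.5°).
Interpolate at f = 1/5 with slerp weights a = sin((1−f)δ)/sin δ ≈ 1.247, b = sin(fδ)/sin δ ≈ 0.555.
p = a·p₁ + b·p₂ ≈ (0.792, -0.519, 0.321); φ = arcsin(p_z) ≈ 18.72°, λ = atan2(p_y, p_x) ≈ -33.24°.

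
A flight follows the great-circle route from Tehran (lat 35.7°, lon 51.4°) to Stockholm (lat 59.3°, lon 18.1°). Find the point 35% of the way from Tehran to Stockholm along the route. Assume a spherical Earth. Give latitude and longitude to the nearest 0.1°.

≈ lat 44.9°, lon 43.1°

Write both endpoints as unit vectors p₁, p₂ with components (cos φ cos λ, cos φ sin λ, sin φ).
The central angle between the endpoints is δ = arccos(p₁·p₂) ≈ 0.558 rad (32.0°).
Interpolate at f = 0.35 with slerp weights a = sin((1−f)δ)/sin δ ≈ 0.670, b = sin(fδ)/sin δ ≈ 0.367.
p = a·p₁ + b·p₂ ≈ (0.517, 0.483, 0.706); φ = arcsin(p_z) ≈ 44.92°, λ = atan2(p_y, p_x) ≈ 43.06°.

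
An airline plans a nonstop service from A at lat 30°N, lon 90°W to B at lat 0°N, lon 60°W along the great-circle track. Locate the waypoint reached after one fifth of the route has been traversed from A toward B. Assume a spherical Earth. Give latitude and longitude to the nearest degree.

≈ lat 24°N, lon 83°W

The haversine formula gives a central angle δ ≈ 0.723 rad (41.4°) between the endpoints.
Interpolate at f = 1/5 with slerp weights a = sin((1−f)δ)/sin δ ≈ 0.826, b = sin(fδ)/sin δ ≈ 0.218.
p = a·p₁ + b·p₂ ≈ (0.109, -0.904, 0.413); φ = arcsin(p_z) ≈ 24.40°, λ = atan2(p_y, p_x) ≈ -83.13°.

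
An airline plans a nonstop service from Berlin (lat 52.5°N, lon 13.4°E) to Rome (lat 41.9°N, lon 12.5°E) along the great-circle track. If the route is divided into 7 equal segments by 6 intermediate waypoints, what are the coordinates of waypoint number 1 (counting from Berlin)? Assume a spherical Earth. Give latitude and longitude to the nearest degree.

Convert each endpoint to a unit vector on the sphere (x = cos φ cos λ, y = cos φ sin λ, z = sin φ).
The central angle between the endpoints is δ = arccos(p₁·p₂) ≈ 0.185 rad (10.6°).
Interpolate at f = 1/7 with slerp weights a = sin((1−f)δ)/sin δ ≈ 0.858, b = sin(fδ)/sin δ ≈ 0.144.
p = a·p₁ + b·p₂ ≈ (0.613, 0.144, 0.777); φ = arcsin(p_z) ≈ 50.99°, λ = atan2(p_y, p_x) ≈ 13.25°.

≈ lat 51°N, lon 13°E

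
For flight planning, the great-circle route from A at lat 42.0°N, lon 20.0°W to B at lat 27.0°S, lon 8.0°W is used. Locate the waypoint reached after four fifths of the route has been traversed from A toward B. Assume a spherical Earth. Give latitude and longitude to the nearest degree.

≈ lat 13°S, lon 10°W

The haversine formula gives a central angle δ ≈ 1.220 rad (69.9°) between the endpoints.
Interpolate at f = 4/5 with slerp weights a = sin((1−f)δ)/sin δ ≈ 0.257, b = sin(fδ)/sin δ ≈ 0.882.
p = a·p₁ + b·p₂ ≈ (0.958, -0.175, -0.228); φ = arcsin(p_z) ≈ -13.20°, λ = atan2(p_y, p_x) ≈ -10.34°.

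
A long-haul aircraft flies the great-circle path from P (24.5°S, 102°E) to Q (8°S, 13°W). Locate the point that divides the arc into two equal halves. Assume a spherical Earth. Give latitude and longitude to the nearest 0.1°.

≈ (28.4°S, 40.7°E)

Convert each endpoint to a unit vector on the sphere (x = cos φ cos λ, y = cos φ sin λ, z = sin φ).
The central angle between the endpoints is δ = arccos(p₁·p₂) ≈ 1.900 rad (108.9°).
Interpolate at f = 1/2 with slerp weights a = sin((1−f)δ)/sin δ ≈ 0.859, b = sin(fδ)/sin δ ≈ 0.859.
p = a·p₁ + b·p₂ ≈ (0.667, 0.574, -0.476); φ = arcsin(p_z) ≈ -28.43°, λ = atan2(p_y, p_x) ≈ 40.70°.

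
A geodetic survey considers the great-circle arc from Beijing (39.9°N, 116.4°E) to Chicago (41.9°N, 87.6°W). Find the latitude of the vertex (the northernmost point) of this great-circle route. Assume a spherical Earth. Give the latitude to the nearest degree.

The great circle lies in the plane with unit normal n̂ = (p₁ × p₂)/|p₁ × p₂|.
Here n̂_z ≈ +0.233; the vertex latitude is φ_max = arccos|n̂_z| ≈ 76.5°.
Check via Clairaut: cos φ_max = |cos φ₁| · sin C = cos(39.9°)·sin(17.7°) ≈ 0.233, again giving ≈ 76.5°.

≈ 77°N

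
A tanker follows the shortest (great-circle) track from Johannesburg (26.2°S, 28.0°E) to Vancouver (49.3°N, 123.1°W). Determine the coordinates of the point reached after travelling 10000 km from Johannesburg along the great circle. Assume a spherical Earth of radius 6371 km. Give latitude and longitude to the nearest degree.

≈ 46°N, 31°W

The haversine formula gives a central angle δ ≈ 2.581 rad (147.9°) between the endpoints. The total great-circle distance is δ·R ≈ 2.581 × 6371 ≈ 16444 km, so the target fraction is f = 10000/16444 ≈ 0.608.
Interpolate at f ≈ 0.608 with slerp weights a = sin((1−f)δ)/sin δ ≈ 1.594, b = sin(fδ)/sin δ ≈ 1.881.
p = a·p₁ + b·p₂ ≈ (0.593, -0.356, 0.722); φ = arcsin(p_z) ≈ 46.23°, λ = atan2(p_y, p_x) ≈ -30.97°.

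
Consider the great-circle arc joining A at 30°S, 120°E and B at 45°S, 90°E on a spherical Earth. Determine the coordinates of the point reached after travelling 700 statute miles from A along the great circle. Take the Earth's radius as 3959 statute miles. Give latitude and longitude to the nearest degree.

The haversine formula gives a central angle δ ≈ 0.487 rad (27.9°) between the endpoints. The total great-circle distance is δ·R ≈ 0.487 × 3959 ≈ 1927 mi, so the target fraction is f = 700/1927 ≈ 0.363.
Interpolate at f ≈ 0.363 with slerp weights a = sin((1−f)δ)/sin δ ≈ 0.652, b = sin(fδ)/sin δ ≈ 0.376.
p = a·p₁ + b·p₂ ≈ (-0.282, 0.755, -0.592); φ = arcsin(p_z) ≈ -36.29°, λ = atan2(p_y, p_x) ≈ 110.50°.

≈ 36°S, 111°E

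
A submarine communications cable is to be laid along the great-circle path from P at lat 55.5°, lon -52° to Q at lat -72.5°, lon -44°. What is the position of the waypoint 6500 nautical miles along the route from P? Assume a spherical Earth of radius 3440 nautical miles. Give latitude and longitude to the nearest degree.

Convert each endpoint to a unit vector on the sphere (x = cos φ cos λ, y = cos φ sin λ, z = sin φ).
The central angle between the endpoints is δ = arccos(p₁·p₂) ≈ 2.236 rad (128.1°). The total great-circle distance is δ·R ≈ 2.236 × 3440 ≈ 7692 nmi, so the target fraction is f = 6500/7692 ≈ 0.845.
Interpolate at f ≈ 0.845 with slerp weights a = sin((1−f)δ)/sin δ ≈ 0.432, b = sin(fδ)/sin δ ≈ 1.207.
p = a·p₁ + b·p₂ ≈ (0.412, -0.445, -0.795); φ = arcsin(p_z) ≈ -52.69°, λ = atan2(p_y, p_x) ≈ -47.22°.

≈ lat -53°, lon -47°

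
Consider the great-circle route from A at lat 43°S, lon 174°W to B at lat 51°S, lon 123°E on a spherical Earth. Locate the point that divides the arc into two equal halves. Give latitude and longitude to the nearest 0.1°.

From cos δ = sin φ₁ sin φ₂ + cos φ₁ cos φ₂ cos Δλ, the central angle is δ ≈ 0.739 rad (42.4°).
Interpolate at f = 1/2 with slerp weights a = sin((1−f)δ)/sin δ ≈ 0.536, b = sin(fδ)/sin δ ≈ 0.536.
p = a·p₁ + b·p₂ ≈ (-0.574, 0.242, -0.782); φ = arcsin(p_z) ≈ -51.48°, λ = atan2(p_y, p_x) ≈ 157.13°.

≈ lat 51.5°S, lon 157.1°E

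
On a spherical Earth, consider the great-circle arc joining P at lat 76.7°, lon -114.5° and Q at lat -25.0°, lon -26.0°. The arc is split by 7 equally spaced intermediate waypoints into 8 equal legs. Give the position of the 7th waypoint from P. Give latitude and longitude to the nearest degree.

≈ lat -11°, lon -30°

Write both endpoints as unit vectors p₁, p₂ with components (cos φ cos λ, cos φ sin λ, sin φ).
The central angle between the endpoints is δ = arccos(p₁·p₂) ≈ 1.989 rad (113.9°).
Interpolate at f = 7/8 with slerp weights a = sin((1−f)δ)/sin δ ≈ 0.269, b = sin(fδ)/sin δ ≈ 1.079.
p = a·p₁ + b·p₂ ≈ (0.853, -0.485, -0.194); φ = arcsin(p_z) ≈ -11.18°, λ = atan2(p_y, p_x) ≈ -29.62°.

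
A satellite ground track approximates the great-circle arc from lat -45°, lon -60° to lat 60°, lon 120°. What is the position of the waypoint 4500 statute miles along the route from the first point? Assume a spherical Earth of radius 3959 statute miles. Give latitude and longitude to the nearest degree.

≈ lat 20°, lon -60°

Convert each endpoint to a unit vector on the sphere (x = cos φ cos λ, y = cos φ sin λ, z = sin φ).
The central angle between the endpoints is δ = arccos(p₁·p₂) ≈ 2.880 rad (165.0°). The total great-circle distance is δ·R ≈ 2.880 × 3959 ≈ 11401 mi, so the target fraction is f = 4500/11401 ≈ 0.395.
Interpolate at f ≈ 0.395 with slerp weights a = sin((1−f)δ)/sin δ ≈ 3.806, b = sin(fδ)/sin δ ≈ 3.505.
p = a·p₁ + b·p₂ ≈ (0.469, -0.813, 0.344); φ = arcsin(p_z) ≈ 20.13°, λ = atan2(p_y, p_x) ≈ -60.00°.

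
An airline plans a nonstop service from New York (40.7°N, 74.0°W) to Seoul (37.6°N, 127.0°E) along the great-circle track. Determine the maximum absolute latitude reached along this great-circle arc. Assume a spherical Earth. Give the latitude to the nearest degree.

The great circle lies in the plane with unit normal n̂ = (p₁ × p₂)/|p₁ × p₂|.
Here n̂_z ≈ -0.218; the vertex latitude is φ_max = arccos|n̂_z| ≈ 77.4°.

≈ 77°N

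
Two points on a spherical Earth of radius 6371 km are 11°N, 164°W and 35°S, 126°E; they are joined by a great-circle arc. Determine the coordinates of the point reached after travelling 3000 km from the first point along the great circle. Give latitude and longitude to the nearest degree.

Write both endpoints as unit vectors p₁, p₂ with components (cos φ cos λ, cos φ sin λ, sin φ).
The central angle between the endpoints is δ = arccos(p₁·p₂) ≈ 1.404 rad (80.5°). The total great-circle distance is δ·R ≈ 1.404 × 6371 ≈ 8948 km, so the target fraction is f = 3000/8948 ≈ 0.335.
Interpolate at f ≈ 0.335 with slerp weights a = sin((1−f)δ)/sin δ ≈ 0.815, b = sin(fδ)/sin δ ≈ 0.460.
p = a·p₁ + b·p₂ ≈ (-0.991, 0.084, -0.108); φ = arcsin(p_z) ≈ -6.22°, λ = atan2(p_y, p_x) ≈ 175.13°.

≈ 6°S, 175°E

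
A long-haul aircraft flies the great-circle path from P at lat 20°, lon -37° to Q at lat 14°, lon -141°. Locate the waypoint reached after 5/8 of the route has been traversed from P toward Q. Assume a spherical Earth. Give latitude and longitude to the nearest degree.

≈ lat 25°, lon -104°

Write both endpoints as unit vectors p₁, p₂ with components (cos φ cos λ, cos φ sin λ, sin φ).
The central angle between the endpoints is δ = arccos(p₁·p₂) ≈ 1.709 rad (97.9°).
Interpolate at f = 5/8 with slerp weights a = sin((1−f)δ)/sin δ ≈ 0.604, b = sin(fδ)/sin δ ≈ 0.885.
p = a·p₁ + b·p₂ ≈ (-0.214, -0.882, 0.421); φ = arcsin(p_z) ≈ 24.87°, λ = atan2(p_y, p_x) ≈ -103.65°.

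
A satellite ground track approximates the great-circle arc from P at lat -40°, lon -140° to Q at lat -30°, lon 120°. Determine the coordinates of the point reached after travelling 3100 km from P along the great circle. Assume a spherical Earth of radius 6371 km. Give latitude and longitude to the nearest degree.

≈ lat -48°, lon -178°

Convert each endpoint to a unit vector on the sphere (x = cos φ cos λ, y = cos φ sin λ, z = sin φ).
The central angle between the endpoints is δ = arccos(p₁·p₂) ≈ 1.363 rad (78.1°). The total great-circle distance is δ·R ≈ 1.363 × 6371 ≈ 8684 km, so the target fraction is f = 3100/8684 ≈ 0.357.
Interpolate at f ≈ 0.357 with slerp weights a = sin((1−f)δ)/sin δ ≈ 0.785, b = sin(fδ)/sin δ ≈ 0.478.
p = a·p₁ + b·p₂ ≈ (-0.668, -0.028, -0.744); φ = arcsin(p_z) ≈ -48.05°, λ = atan2(p_y, p_x) ≈ -177.57°.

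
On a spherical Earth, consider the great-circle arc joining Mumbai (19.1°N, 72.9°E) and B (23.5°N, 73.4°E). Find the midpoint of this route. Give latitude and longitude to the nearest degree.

Write both endpoints as unit vectors p₁, p₂ with components (cos φ cos λ, cos φ sin λ, sin φ).
The central angle between the endpoints is δ = arccos(p₁·p₂) ≈ 0.077 rad (4.4°).
Interpolate at f = 1/2 with slerp weights a = sin((1−f)δ)/sin δ ≈ 0.500, b = sin(fδ)/sin δ ≈ 0.500.
p = a·p₁ + b·p₂ ≈ (0.270, 0.892, 0.363); φ = arcsin(p_z) ≈ 21.30°, λ = atan2(p_y, p_x) ≈ 73.15°.

≈ (21°N, 73°E)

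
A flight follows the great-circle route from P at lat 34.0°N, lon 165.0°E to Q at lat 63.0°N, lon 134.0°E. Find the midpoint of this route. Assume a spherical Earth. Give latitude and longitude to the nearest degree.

≈ lat 49°N, lon 154°E

From cos δ = sin φ₁ sin φ₂ + cos φ₁ cos φ₂ cos Δλ, the central angle is δ ≈ 0.608 rad (34.8°).
Interpolate at f = 1/2 with slerp weights a = sin((1−f)δ)/sin δ ≈ 0.524, b = sin(fδ)/sin δ ≈ 0.524.
p = a·p₁ + b·p₂ ≈ (-0.585, 0.284, 0.760); φ = arcsin(p_z) ≈ 49.46°, λ = atan2(p_y, p_x) ≈ 154.13°.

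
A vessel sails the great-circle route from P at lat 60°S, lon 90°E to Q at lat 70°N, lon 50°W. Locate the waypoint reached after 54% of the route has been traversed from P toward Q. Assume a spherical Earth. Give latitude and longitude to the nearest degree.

≈ lat 19°N, lon 45°E

From cos δ = sin φ₁ sin φ₂ + cos φ₁ cos φ₂ cos Δλ, the central angle is δ ≈ 2.808 rad (160.9°).
Interpolate at f = 0.54 with slerp weights a = sin((1−f)δ)/sin δ ≈ 2.934, b = sin(fδ)/sin δ ≈ 3.047.
p = a·p₁ + b·p₂ ≈ (0.670, 0.668, 0.323); φ = arcsin(p_z) ≈ 18.84°, λ = atan2(p_y, p_x) ≈ 44.94°.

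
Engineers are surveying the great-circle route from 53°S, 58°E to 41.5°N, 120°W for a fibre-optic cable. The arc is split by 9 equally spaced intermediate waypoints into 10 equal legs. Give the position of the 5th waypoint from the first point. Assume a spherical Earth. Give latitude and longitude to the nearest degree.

The haversine formula gives a central angle δ ≈ 2.940 rad (168.4°) between the endpoints.
Interpolate at f = 5/10 with slerp weights a = sin((1−f)δ)/sin δ ≈ 4.957, b = sin(fδ)/sin δ ≈ 4.957.
p = a·p₁ + b·p₂ ≈ (-0.275, -0.685, -0.674); φ = arcsin(p_z) ≈ -42.39°, λ = atan2(p_y, p_x) ≈ -111.90°.

≈ 42°S, 112°W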